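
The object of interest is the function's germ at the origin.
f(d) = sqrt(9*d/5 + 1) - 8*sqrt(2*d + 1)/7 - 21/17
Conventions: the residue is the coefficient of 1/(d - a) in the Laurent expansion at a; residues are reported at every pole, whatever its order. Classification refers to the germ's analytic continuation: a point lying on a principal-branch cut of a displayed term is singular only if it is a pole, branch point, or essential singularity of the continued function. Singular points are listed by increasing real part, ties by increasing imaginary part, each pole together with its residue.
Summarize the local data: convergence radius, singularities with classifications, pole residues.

Branch term (-8/7)*sqrt(1 - d/(-1/2)): its argument vanishes at d = -1/2, a square-root branch point, modulus 1/2.
Branch term (1)*sqrt(1 - d/(-5/9)): its argument vanishes at d = -5/9, a square-root branch point, modulus 5/9.
The radius of convergence is the smallest modulus among the singular points: 1/2.
List the singular points by increasing real part (a conjugate pair: the negative imaginary part first).

Radius of convergence at 0: 1/2.
At -5/9: an algebraic (square-root) branch point.
At -1/2: an algebraic (square-root) branch point.


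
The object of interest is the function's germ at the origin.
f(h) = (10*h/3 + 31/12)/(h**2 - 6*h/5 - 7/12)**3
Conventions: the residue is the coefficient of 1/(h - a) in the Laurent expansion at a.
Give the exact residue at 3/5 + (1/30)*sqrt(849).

The factor h**2 - 6*h/5 - 7/12 splits as (h - a)(h - a') with a = 3/5 + (1/30)*sqrt(849), a' = 3/5 - (1/30)*sqrt(849). At the order-3 pole a set g(h) = (h - a)^3*f(h) = [10*h/3 + 31/12] / (h - a')^3.
Order-3 pole: residue = g''(a)/2; g''(3/5 + (1/30)*sqrt(849)) = (1546875/22665187)*sqrt(849), so the residue is (1546875/45330374)*sqrt(849).

The residue is (1546875/45330374)*sqrt(849).


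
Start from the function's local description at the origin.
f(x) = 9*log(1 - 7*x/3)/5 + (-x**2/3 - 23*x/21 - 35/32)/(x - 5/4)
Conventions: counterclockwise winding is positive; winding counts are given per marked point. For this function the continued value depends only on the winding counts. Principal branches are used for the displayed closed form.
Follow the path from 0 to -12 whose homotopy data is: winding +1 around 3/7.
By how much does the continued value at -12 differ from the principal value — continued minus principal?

Continued minus principal equals (18/5)*pi*i.

The rational part is single-valued and drops out of the difference; each branch term changes only by its own monodromy.
(9/5)*log(1 - x/(3/7)): each positive loop around 3/7 adds 2*pi*i to the log, so winding +1 contributes (9/5)*(1)*2*pi*i = (18/5)*pi*i.
Summing the contributions at x = -12 gives (18/5)*pi*i.


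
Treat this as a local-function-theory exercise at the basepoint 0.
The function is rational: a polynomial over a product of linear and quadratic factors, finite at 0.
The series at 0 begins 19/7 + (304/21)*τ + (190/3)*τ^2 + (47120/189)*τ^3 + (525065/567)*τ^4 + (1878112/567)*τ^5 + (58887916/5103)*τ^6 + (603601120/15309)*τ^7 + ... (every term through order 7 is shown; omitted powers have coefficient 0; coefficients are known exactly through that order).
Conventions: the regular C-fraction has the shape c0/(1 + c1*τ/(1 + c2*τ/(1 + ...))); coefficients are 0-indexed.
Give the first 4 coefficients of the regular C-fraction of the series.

Taylor coefficients (read off): a_0 = 19/7, a_1 = 304/21, a_2 = 190/3, a_3 = 47120/189.
c0 = a_0 = 19/7. Peel one level at a time: if S = 1 + c*τ/S' with S'(0) = 1, then c is the τ-coefficient of S and S' = c*τ/(S - 1).
S_1 = c0/f = 1 + (-16/3)*τ + (46/9)*τ^2 + ...; c1 = -16/3.
S_2 = c1*τ/(S_1 - 1) = 1 + (23/24)*τ + (1105/576)*τ^2 + ...; c2 = 23/24.
S_3 = c2*τ/(S_2 - 1) = 1 + (-1105/552)*τ + ...; c3 = -1105/552.

The regular C-fraction coefficients are [19/7, -16/3, 23/24, -1105/552].


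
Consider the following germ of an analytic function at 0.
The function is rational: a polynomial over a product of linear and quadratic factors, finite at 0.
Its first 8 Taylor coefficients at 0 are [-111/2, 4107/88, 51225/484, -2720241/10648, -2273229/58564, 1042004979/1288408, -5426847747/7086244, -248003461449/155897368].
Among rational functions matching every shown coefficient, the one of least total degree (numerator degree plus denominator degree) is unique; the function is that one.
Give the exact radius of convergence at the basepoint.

The radius of convergence is (1/3)*sqrt(3).

No rational of total degree below 4 reproduces all 8 coefficients; solving the [2/2] Pade equations on them gives f(w) = (-13*w**2/4 - 37*w/8 - 37/2)/(w**2 + 4*w/11 + 1/3), whose expansion matches every shown term.
Denominator factor (w**2 + 4*w/11 + 1/3): discriminant -436/363, complex-conjugate roots (-2/11) + ((1/33)*sqrt(327))*i and (-2/11) - ((1/33)*sqrt(327))*i; poles of order 1, moduli (1/3)*sqrt(3) and (1/3)*sqrt(3).
The radius of convergence is the smallest modulus among the singular points: (1/3)*sqrt(3).


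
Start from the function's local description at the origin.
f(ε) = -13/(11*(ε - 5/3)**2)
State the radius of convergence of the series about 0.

The radius of convergence is 5/3.

Denominator factor (ε - 5/3)^2: pole of order 2 at 5/3, modulus 5/3.
The radius of convergence is the smallest modulus among the singular points: 5/3.


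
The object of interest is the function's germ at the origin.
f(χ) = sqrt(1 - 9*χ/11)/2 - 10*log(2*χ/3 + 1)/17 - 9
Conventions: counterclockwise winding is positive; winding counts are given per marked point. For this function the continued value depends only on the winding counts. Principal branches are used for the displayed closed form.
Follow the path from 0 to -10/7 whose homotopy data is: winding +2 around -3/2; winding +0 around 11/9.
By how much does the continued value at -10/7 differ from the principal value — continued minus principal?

The rational part is single-valued and drops out of the difference; each branch term changes only by its own monodromy.
(-10/17)*log(1 - χ/(-3/2)): each positive loop around -3/2 adds 2*pi*i to the log, so winding +2 contributes (-10/17)*(2)*2*pi*i = -(40/17)*pi*i.
(1/2)*sqrt(1 - χ/(11/9)): winding +0 is even, the square root returns to the same sheet, contribution 0.
Summing the contributions at χ = -10/7 gives -(40/17)*pi*i.

Continued minus principal equals -(40/17)*pi*i.


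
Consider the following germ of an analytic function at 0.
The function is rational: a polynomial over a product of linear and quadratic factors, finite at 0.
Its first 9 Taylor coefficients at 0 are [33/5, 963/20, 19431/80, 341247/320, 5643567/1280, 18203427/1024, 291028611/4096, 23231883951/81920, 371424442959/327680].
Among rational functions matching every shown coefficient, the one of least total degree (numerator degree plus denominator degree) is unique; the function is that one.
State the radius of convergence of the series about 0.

No rational of total degree below 7 reproduces all 9 coefficients; solving the [2/5] Pade equations on them gives f(k) = (-7*k**2/10 - 9*k/5 + 11/15)/((k - 1/2)**3*(k**2 + 10*k/3 - 8/9)), whose expansion matches every shown term.
Denominator factor (k - 1/2)^3: pole of order 3 at 1/2, modulus 1/2.
Denominator factor (k**2 + 10*k/3 - 8/9): discriminant 44/3, real irrational roots -5/3 + (1/3)*sqrt(33) and -5/3 - (1/3)*sqrt(33); poles of order 1, moduli -5/3 + (1/3)*sqrt(33) and 5/3 + (1/3)*sqrt(33).
The radius of convergence is the smallest modulus among the singular points: -5/3 + (1/3)*sqrt(33).

The radius of convergence is -5/3 + (1/3)*sqrt(33).


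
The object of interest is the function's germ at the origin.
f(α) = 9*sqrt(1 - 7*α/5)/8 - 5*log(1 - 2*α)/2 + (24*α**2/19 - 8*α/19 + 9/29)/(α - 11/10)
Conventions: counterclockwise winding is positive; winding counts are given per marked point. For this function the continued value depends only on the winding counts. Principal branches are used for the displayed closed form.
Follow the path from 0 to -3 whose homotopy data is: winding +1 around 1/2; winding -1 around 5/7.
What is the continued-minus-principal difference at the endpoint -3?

The rational part is single-valued and drops out of the difference; each branch term changes only by its own monodromy.
(9/8)*sqrt(1 - α/(5/7)): winding -1 is odd, the square root flips sign, contributing -2*(9/8)*sqrt(1 - (-3)/(5/7)) = -2*(9/8)*sqrt(26/5) = -(9/20)*sqrt(130).
(-5/2)*log(1 - α/(1/2)): each positive loop around 1/2 adds 2*pi*i to the log, so winding +1 contributes (-5/2)*(1)*2*pi*i = -(5)*pi*i.
Summing the contributions at α = -3 gives (-(9/20)*sqrt(130)) - ((5)*pi)*i.

Continued minus principal equals (-(9/20)*sqrt(130)) - ((5)*pi)*i.


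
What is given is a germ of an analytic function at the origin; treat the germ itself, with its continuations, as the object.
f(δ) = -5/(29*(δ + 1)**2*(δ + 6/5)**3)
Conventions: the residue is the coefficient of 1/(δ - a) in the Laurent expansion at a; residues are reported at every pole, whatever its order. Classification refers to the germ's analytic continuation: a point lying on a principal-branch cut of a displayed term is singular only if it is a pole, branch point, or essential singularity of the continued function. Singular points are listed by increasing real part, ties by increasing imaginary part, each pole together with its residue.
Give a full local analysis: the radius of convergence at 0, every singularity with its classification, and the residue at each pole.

Denominator factor (δ + 1)^2: pole of order 2 at -1, modulus 1.
Denominator factor (δ + 6/5)^3: pole of order 3 at -6/5, modulus 6/5.
The radius of convergence is the smallest modulus among the singular points: 1.
At the order-3 pole -6/5 set g(δ) = (δ - (-6/5))^3*f(δ) = -5/(29*(δ + 1)**2).
Order-3 pole: residue = g''(a)/2; g''(-6/5) = -18750/29, so the residue is -9375/29.
At the order-2 pole -1 set g(δ) = (δ - (-1))^2*f(δ) = -5/(29*(δ + 6/5)**3).
Order-2 pole: residue = g'(a); g'(-1) = 9375/29, so the residue is 9375/29.
List the singular points by increasing real part (a conjugate pair: the negative imaginary part first).

Radius of convergence at 0: 1.
At -6/5: a pole of order 3; residue -9375/29.
At -1: a pole of order 2; residue 9375/29.


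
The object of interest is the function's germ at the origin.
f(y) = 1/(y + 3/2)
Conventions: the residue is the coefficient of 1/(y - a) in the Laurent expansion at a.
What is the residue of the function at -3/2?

The residue is 1.

At the order-1 pole -3/2 set g(y) = (y - (-3/2))*f(y) = 1.
Simple pole: residue = g(a) at a = -3/2, which is 1.


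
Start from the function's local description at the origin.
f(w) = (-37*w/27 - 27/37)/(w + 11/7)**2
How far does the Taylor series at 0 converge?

Denominator factor (w + 11/7)^2: pole of order 2 at -11/7, modulus 11/7.
The radius of convergence is the smallest modulus among the singular points: 11/7.

The radius of convergence is 11/7.


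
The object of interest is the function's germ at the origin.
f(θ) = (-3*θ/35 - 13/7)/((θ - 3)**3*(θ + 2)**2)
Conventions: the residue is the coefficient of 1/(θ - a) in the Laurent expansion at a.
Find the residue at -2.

At the order-2 pole -2 set g(θ) = (θ - (-2))^2*f(θ) = (-3*θ/35 - 13/7)/(θ - 3)**3.
Order-2 pole: residue = g'(a); g'(-2) = 192/21875, so the residue is 192/21875.

The residue is 192/21875.


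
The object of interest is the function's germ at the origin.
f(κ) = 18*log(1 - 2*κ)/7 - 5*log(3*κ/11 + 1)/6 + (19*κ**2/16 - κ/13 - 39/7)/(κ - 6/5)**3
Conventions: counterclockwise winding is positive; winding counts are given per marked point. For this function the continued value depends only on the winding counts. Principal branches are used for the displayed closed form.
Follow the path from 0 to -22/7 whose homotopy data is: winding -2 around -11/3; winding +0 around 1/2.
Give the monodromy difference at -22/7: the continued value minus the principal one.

The rational part is single-valued and drops out of the difference; each branch term changes only by its own monodromy.
(18/7)*log(1 - κ/(1/2)): winding 0 around 1/2, so this term returns to its principal value, contribution 0.
(-5/6)*log(1 - κ/(-11/3)): each positive loop around -11/3 adds 2*pi*i to the log, so winding -2 contributes (-5/6)*(-2)*2*pi*i = (10/3)*pi*i.
Summing the contributions at κ = -22/7 gives (10/3)*pi*i.

Continued minus principal equals (10/3)*pi*i.


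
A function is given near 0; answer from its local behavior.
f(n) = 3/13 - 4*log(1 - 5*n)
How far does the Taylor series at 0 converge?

The radius of convergence is 1/5.

Branch term (-4)*log(1 - n/(1/5)): its argument vanishes at n = 1/5, a logarithmic branch point, modulus 1/5.
The radius of convergence is the smallest modulus among the singular points: 1/5.


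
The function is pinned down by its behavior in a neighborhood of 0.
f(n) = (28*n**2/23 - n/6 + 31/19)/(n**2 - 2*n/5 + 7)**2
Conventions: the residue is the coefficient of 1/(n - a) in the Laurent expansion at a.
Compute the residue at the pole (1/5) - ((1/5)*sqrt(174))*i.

The residue is ((3316825/317534688)*sqrt(174))*i.

The factor n**2 - 2*n/5 + 7 splits as (n - a)(n - a') with a = (1/5) - ((1/5)*sqrt(174))*i, a' = (1/5) + ((1/5)*sqrt(174))*i. At the order-2 pole a set g(n) = (n - a)^2*f(n) = [28*n**2/23 - n/6 + 31/19] / (n - a')^2.
Order-2 pole: residue = g'(a); g'((1/5) - ((1/5)*sqrt(174))*i) = ((3316825/317534688)*sqrt(174))*i, so the residue is ((3316825/317534688)*sqrt(174))*i.


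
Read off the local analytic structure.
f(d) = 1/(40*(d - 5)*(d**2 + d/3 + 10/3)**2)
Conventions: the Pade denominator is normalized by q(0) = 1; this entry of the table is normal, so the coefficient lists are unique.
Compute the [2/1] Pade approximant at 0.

The Pade approximant has numerator coefficients [-9/20000, -93/1900000, 513/2000000]; denominator coefficients [1, 31/285].

Taylor coefficients needed (expand at 0): a_0 = -9/20000, a_1 = 0, a_2 = 513/2000000, a_3 = -279/10000000.
Write the denominator as Q(d) = 1 + q1*d. Requiring Q*f - P = O(d^4) with deg P <= 2 kills the coefficients of d^3..d^3 in Q*f:
  d^3: a_3 + q1*a_2 = 0, i.e. -279/10000000 + (513/2000000)*q1 = 0.
Solving this linear system: q1 = 31/285.
The numerator is Q*f truncated at degree 2: P0 = a_0 = -9/20000; P1 = a_1 + q1*a_0 = -93/1900000; P2 = a_2 + q1*a_1 = 513/2000000.


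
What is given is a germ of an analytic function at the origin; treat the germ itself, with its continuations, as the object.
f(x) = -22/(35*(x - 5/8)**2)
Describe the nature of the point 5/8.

The point is a pole of order 2.

The denominator factor x - 5/8 vanishes at 5/8 and appears to the power 2; the numerator there equals -22/35, nonzero, and no other factor vanishes.
Hence a pole whose order is the multiplicity, 2.


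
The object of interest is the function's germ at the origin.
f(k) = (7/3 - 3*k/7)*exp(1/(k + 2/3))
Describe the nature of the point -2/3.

The exponent 1/(k - (-2/3)) has a pole at -2/3, so exp(1/(k - (-2/3))) takes every nonzero value near it: an essential singularity (not a pole of any order).

The point is an essential singularity.


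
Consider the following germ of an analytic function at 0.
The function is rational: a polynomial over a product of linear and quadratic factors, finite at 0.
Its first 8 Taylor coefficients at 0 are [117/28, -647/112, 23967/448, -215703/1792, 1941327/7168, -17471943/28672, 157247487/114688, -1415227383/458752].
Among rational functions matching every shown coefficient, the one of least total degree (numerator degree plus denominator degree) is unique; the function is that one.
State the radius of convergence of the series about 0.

The radius of convergence is 4/9.

No rational of total degree below 3 reproduces all 8 coefficients; solving the [2/1] Pade equations on them gives f(η) = (18*η**2 + 29*η/18 + 13/7)/(η + 4/9), whose expansion matches every shown term.
Denominator factor (η + 4/9): pole of order 1 at -4/9, modulus 4/9.
The radius of convergence is the smallest modulus among the singular points: 4/9.


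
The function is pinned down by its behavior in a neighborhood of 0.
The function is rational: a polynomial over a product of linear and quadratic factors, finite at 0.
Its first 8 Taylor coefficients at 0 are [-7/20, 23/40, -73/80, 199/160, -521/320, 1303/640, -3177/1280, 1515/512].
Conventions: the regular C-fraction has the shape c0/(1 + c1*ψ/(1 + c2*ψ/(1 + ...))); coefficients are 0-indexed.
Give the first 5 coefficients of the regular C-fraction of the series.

The regular C-fraction coefficients are [-7/20, 23/14, -9/161, 1316/207, -2645/423].

Taylor coefficients (read off): a_0 = -7/20, a_1 = 23/40, a_2 = -73/80, a_3 = 199/160, a_4 = -521/320.
c0 = a_0 = -7/20. Peel one level at a time: if S = 1 + c*ψ/S' with S'(0) = 1, then c is the ψ-coefficient of S and S' = c*ψ/(S - 1).
S_1 = c0/f = 1 + (23/14)*ψ + (9/98)*ψ^2 + ...; c1 = 23/14.
S_2 = c1*ψ/(S_1 - 1) = 1 + (-9/161)*ψ + (188/529)*ψ^2 + ...; c2 = -9/161.
S_3 = c2*ψ/(S_2 - 1) = 1 + (1316/207)*ψ + (3220/81)*ψ^2 + ...; c3 = 1316/207.
S_4 = c3*ψ/(S_3 - 1) = 1 + (-2645/423)*ψ + ...; c4 = -2645/423.


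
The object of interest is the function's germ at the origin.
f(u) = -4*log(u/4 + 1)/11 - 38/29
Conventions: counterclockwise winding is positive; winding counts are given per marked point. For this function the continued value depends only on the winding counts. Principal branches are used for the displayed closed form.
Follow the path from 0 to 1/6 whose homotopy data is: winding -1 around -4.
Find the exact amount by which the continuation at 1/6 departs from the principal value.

Continued minus principal equals (8/11)*pi*i.

The rational part is single-valued and drops out of the difference; each branch term changes only by its own monodromy.
(-4/11)*log(1 - u/(-4)): each positive loop around -4 adds 2*pi*i to the log, so winding -1 contributes (-4/11)*(-1)*2*pi*i = (8/11)*pi*i.
Summing the contributions at u = 1/6 gives (8/11)*pi*i.


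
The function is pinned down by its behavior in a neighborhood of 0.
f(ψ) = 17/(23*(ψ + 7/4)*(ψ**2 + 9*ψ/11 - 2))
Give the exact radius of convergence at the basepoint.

The radius of convergence is -9/22 + (1/22)*sqrt(1049).

Denominator factor (ψ**2 + 9*ψ/11 - 2): discriminant 1049/121, real irrational roots -9/22 + (1/22)*sqrt(1049) and -9/22 - (1/22)*sqrt(1049); poles of order 1, moduli -9/22 + (1/22)*sqrt(1049) and 9/22 + (1/22)*sqrt(1049).
Denominator factor (ψ + 7/4): pole of order 1 at -7/4, modulus 7/4.
The radius of convergence is the smallest modulus among the singular points: -9/22 + (1/22)*sqrt(1049).


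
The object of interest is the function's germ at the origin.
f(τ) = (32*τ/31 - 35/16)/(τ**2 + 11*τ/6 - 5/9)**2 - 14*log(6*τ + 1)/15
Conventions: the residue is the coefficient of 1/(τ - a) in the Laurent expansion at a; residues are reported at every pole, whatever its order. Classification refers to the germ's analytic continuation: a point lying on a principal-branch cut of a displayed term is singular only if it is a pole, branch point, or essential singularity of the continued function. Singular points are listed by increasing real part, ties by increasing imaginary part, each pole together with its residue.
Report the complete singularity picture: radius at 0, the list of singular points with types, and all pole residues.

Radius of convergence at 0: 1/6.
At -11/12 - (1/12)*sqrt(201): a pole of order 2; residue -(4663/139159)*sqrt(201).
At -1/6: a logarithmic branch point.
At -11/12 + (1/12)*sqrt(201): a pole of order 2; residue (4663/139159)*sqrt(201).

Denominator factor (τ**2 + 11*τ/6 - 5/9)^2: discriminant 67/12, real irrational roots -11/12 + (1/12)*sqrt(201) and -11/12 - (1/12)*sqrt(201); poles of order 2, moduli -11/12 + (1/12)*sqrt(201) and 11/12 + (1/12)*sqrt(201).
Branch term (-14/15)*log(1 - τ/(-1/6)): its argument vanishes at τ = -1/6, a logarithmic branch point, modulus 1/6.
The radius of convergence is the smallest modulus among the singular points: 1/6.
The branch term is analytic at -11/12 - (1/12)*sqrt(201) and contributes nothing to the residue; only the rational part matters.
The factor τ**2 + 11*τ/6 - 5/9 splits as (τ - a)(τ - a') with a = -11/12 - (1/12)*sqrt(201), a' = -11/12 + (1/12)*sqrt(201). At the order-2 pole a set g(τ) = (τ - a)^2*(rational part) = [32*τ/31 - 35/16] / (τ - a')^2.
Order-2 pole: residue = g'(a); g'(-11/12 - (1/12)*sqrt(201)) = -(4663/139159)*sqrt(201), so the residue is -(4663/139159)*sqrt(201).
The branch term is analytic at -11/12 + (1/12)*sqrt(201) and contributes nothing to the residue; only the rational part matters.
The factor τ**2 + 11*τ/6 - 5/9 splits as (τ - a)(τ - a') with a = -11/12 + (1/12)*sqrt(201), a' = -11/12 - (1/12)*sqrt(201). At the order-2 pole a set g(τ) = (τ - a)^2*(rational part) = [32*τ/31 - 35/16] / (τ - a')^2.
Order-2 pole: residue = g'(a); g'(-11/12 + (1/12)*sqrt(201)) = (4663/139159)*sqrt(201), so the residue is (4663/139159)*sqrt(201).
List the singular points by increasing real part (a conjugate pair: the negative imaginary part first).


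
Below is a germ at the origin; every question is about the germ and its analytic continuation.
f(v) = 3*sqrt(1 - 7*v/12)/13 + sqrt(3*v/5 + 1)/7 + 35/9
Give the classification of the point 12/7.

The term (3/13)*sqrt(1 - v/(12/7)) has argument 1 - 12/7/(12/7) = 0 at 12/7: a square-root (algebraic, two-sheeted) branch point; the remaining terms are analytic or single-valued there.

The point is an algebraic (square-root) branch point.


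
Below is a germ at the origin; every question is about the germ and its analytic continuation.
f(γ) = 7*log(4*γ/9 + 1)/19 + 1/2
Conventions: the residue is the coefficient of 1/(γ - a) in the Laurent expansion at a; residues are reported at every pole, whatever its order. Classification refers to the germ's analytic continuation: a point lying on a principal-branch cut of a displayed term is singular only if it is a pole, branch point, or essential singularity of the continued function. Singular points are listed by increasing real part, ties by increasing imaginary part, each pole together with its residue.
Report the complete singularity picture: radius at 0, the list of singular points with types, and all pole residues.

Branch term (7/19)*log(1 - γ/(-9/4)): its argument vanishes at γ = -9/4, a logarithmic branch point, modulus 9/4.
The radius of convergence is the smallest modulus among the singular points: 9/4.

Radius of convergence at 0: 9/4.
At -9/4: a logarithmic branch point.


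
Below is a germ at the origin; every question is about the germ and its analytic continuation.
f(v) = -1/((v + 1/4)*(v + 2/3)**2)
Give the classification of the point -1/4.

The denominator factor v + 1/4 vanishes at -1/4 and appears to the power 1; the numerator there equals -1, nonzero, and no other factor vanishes.
Hence a pole whose order is the multiplicity, 1.

The point is a pole of order 1.


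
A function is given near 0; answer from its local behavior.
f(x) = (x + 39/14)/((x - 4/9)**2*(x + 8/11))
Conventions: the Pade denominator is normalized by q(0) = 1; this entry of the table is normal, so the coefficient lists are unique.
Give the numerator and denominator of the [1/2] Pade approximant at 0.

Taylor coefficients needed (expand at 0): a_0 = 34749/1792, a_1 = 968517/14336, a_2 = 26714853/114688, a_3 = 613759113/917504.
Write the denominator as Q(x) = 1 + q1*x + q2*x^2. Requiring Q*f - P = O(x^4) with deg P <= 1 kills the coefficients of x^2..x^3 in Q*f:
  x^2: a_2 + q1*a_1 + q2*a_0 = 0, i.e. 26714853/114688 + (968517/14336)*q1 + (34749/1792)*q2 = 0.
  x^3: a_3 + q1*a_2 + q2*a_1 = 0, i.e. 613759113/917504 + (26714853/114688)*q1 + (968517/14336)*q2 = 0.
Solving this linear system: q1 = -130151/2224, q2 = 3413817/17792.
The numerator is Q*f truncated at degree 1: P0 = a_0 = 34749/1792; P1 = a_1 + q1*a_0 = -4253369373/3985408.

The Pade approximant has numerator coefficients [34749/1792, -4253369373/3985408]; denominator coefficients [1, -130151/2224, 3413817/17792].


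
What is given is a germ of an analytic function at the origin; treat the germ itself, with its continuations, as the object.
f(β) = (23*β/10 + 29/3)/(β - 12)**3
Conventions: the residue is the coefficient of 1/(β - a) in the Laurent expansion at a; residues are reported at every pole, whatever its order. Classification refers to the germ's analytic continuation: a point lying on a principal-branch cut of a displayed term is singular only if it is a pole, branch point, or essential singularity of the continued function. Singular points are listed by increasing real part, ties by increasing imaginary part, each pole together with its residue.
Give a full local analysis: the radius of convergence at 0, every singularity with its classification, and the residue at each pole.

Radius of convergence at 0: 12.
At 12: a pole of order 3; residue 0.

Denominator factor (β - 12)^3: pole of order 3 at 12, modulus 12.
The radius of convergence is the smallest modulus among the singular points: 12.
At the order-3 pole 12 set g(β) = (β - (12))^3*f(β) = 23*β/10 + 29/3.
Order-3 pole: residue = g''(a)/2; g''(12) = 0, so the residue is 0.


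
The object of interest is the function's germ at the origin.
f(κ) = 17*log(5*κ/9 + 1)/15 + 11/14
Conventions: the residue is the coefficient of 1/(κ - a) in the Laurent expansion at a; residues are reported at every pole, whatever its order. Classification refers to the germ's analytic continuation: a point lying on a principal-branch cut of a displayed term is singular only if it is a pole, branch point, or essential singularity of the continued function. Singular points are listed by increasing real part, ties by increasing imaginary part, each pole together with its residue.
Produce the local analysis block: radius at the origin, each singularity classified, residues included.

Branch term (17/15)*log(1 - κ/(-9/5)): its argument vanishes at κ = -9/5, a logarithmic branch point, modulus 9/5.
The radius of convergence is the smallest modulus among the singular points: 9/5.

Radius of convergence at 0: 9/5.
At -9/5: a logarithmic branch point.


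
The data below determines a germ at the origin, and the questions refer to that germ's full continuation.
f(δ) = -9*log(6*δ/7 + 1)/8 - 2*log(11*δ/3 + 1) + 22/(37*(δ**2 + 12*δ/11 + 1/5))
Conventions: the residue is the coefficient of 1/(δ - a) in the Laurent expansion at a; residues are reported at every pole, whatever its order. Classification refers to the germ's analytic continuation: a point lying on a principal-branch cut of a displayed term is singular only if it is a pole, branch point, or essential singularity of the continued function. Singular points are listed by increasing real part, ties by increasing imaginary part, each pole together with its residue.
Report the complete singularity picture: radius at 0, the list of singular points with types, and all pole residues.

Radius of convergence at 0: 6/11 - (1/55)*sqrt(295).
At -7/6: a logarithmic branch point.
At -6/11 - (1/55)*sqrt(295): a pole of order 1; residue -(121/2183)*sqrt(295).
At -3/11: a logarithmic branch point.
At -6/11 + (1/55)*sqrt(295): a pole of order 1; residue (121/2183)*sqrt(295).

Denominator factor (δ**2 + 12*δ/11 + 1/5): discriminant 236/605, real irrational roots -6/11 + (1/55)*sqrt(295) and -6/11 - (1/55)*sqrt(295); poles of order 1, moduli 6/11 - (1/55)*sqrt(295) and 6/11 + (1/55)*sqrt(295).
Branch term (-9/8)*log(1 - δ/(-7/6)): its argument vanishes at δ = -7/6, a logarithmic branch point, modulus 7/6.
Branch term (-2)*log(1 - δ/(-3/11)): its argument vanishes at δ = -3/11, a logarithmic branch point, modulus 3/11.
The radius of convergence is the smallest modulus among the singular points: 6/11 - (1/55)*sqrt(295).
The branch terms are analytic at -6/11 - (1/55)*sqrt(295) and contribute nothing to the residue; only the rational part matters.
The factor δ**2 + 12*δ/11 + 1/5 splits as (δ - a)(δ - a') with a = -6/11 - (1/55)*sqrt(295), a' = -6/11 + (1/55)*sqrt(295). At the order-1 pole a set g(δ) = (δ - a)*(rational part) = [22/37] / (δ - a').
Simple pole: residue = g(a) at a = -6/11 - (1/55)*sqrt(295), which is -(121/2183)*sqrt(295).
The branch terms are analytic at -6/11 + (1/55)*sqrt(295) and contribute nothing to the residue; only the rational part matters.
The factor δ**2 + 12*δ/11 + 1/5 splits as (δ - a)(δ - a') with a = -6/11 + (1/55)*sqrt(295), a' = -6/11 - (1/55)*sqrt(295). At the order-1 pole a set g(δ) = (δ - a)*(rational part) = [22/37] / (δ - a').
Simple pole: residue = g(a) at a = -6/11 + (1/55)*sqrt(295), which is (121/2183)*sqrt(295).
List the singular points by increasing real part (a conjugate pair: the negative imaginary part first).


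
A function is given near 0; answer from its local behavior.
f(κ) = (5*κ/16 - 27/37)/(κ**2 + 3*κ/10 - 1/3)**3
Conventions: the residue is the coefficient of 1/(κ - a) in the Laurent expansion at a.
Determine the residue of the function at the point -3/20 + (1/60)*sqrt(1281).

The factor κ**2 + 3*κ/10 - 1/3 splits as (κ - a)(κ - a') with a = -3/20 + (1/60)*sqrt(1281), a' = -3/20 - (1/60)*sqrt(1281). At the order-3 pole a set g(κ) = (κ - a)^3*f(κ) = [5*κ/16 - 27/37] / (κ - a')^3.
Order-3 pole: residue = g''(a)/2; g''(-3/20 + (1/60)*sqrt(1281)) = -(310331250/2880615871)*sqrt(1281), so the residue is -(155165625/2880615871)*sqrt(1281).

The residue is -(155165625/2880615871)*sqrt(1281).


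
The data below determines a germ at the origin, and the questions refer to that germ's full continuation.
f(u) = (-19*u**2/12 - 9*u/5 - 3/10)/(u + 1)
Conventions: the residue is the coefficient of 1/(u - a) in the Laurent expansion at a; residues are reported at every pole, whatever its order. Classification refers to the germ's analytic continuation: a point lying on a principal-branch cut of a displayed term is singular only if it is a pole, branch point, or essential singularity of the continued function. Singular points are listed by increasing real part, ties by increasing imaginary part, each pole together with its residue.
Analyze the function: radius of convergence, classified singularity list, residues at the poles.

Radius of convergence at 0: 1.
At -1: a pole of order 1; residue -1/12.

Denominator factor (u + 1): pole of order 1 at -1, modulus 1.
The radius of convergence is the smallest modulus among the singular points: 1.
At the order-1 pole -1 set g(u) = (u - (-1))*f(u) = -19*u**2/12 - 9*u/5 - 3/10.
Simple pole: residue = g(a) at a = -1, which is -1/12.


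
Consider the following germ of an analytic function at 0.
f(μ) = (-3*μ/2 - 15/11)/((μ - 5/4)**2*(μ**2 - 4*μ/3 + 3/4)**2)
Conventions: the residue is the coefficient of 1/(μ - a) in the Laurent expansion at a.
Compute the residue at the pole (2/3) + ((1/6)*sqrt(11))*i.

The residue is (-4007232/327701) + ((51106464/39651821)*sqrt(11))*i.

The factor μ**2 - 4*μ/3 + 3/4 splits as (μ - a)(μ - a') with a = (2/3) + ((1/6)*sqrt(11))*i, a' = (2/3) - ((1/6)*sqrt(11))*i. At the order-2 pole a set g(μ) = (μ - a)^2*f(μ) = [(-3*μ/2 - 15/11)/(μ - 5/4)**2] / (μ - a')^2.
Order-2 pole: residue = g'(a); g'((2/3) + ((1/6)*sqrt(11))*i) = (-4007232/327701) + ((51106464/39651821)*sqrt(11))*i, so the residue is (-4007232/327701) + ((51106464/39651821)*sqrt(11))*i.


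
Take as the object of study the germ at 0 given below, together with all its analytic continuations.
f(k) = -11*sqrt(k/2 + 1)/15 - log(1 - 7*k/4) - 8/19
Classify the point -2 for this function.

The point is an algebraic (square-root) branch point.

The term (-11/15)*sqrt(1 - k/(-2)) has argument 1 - -2/(-2) = 0 at -2: a square-root (algebraic, two-sheeted) branch point; the remaining terms are analytic or single-valued there.


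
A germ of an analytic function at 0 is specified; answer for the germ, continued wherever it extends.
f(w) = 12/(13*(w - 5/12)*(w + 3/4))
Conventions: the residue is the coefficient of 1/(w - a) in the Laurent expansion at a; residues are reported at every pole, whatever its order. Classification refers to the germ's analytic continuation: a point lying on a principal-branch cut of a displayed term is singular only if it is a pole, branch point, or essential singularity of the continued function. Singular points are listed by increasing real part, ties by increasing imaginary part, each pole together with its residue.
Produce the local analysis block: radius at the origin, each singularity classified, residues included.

Denominator factor (w + 3/4): pole of order 1 at -3/4, modulus 3/4.
Denominator factor (w - 5/12): pole of order 1 at 5/12, modulus 5/12.
The radius of convergence is the smallest modulus among the singular points: 5/12.
At the order-1 pole -3/4 set g(w) = (w - (-3/4))*f(w) = 12/(13*(w - 5/12)).
Simple pole: residue = g(a) at a = -3/4, which is -72/91.
At the order-1 pole 5/12 set g(w) = (w - (5/12))*f(w) = 12/(13*(w + 3/4)).
Simple pole: residue = g(a) at a = 5/12, which is 72/91.
List the singular points by increasing real part (a conjugate pair: the negative imaginary part first).

Radius of convergence at 0: 5/12.
At -3/4: a pole of order 1; residue -72/91.
At 5/12: a pole of order 1; residue 72/91.


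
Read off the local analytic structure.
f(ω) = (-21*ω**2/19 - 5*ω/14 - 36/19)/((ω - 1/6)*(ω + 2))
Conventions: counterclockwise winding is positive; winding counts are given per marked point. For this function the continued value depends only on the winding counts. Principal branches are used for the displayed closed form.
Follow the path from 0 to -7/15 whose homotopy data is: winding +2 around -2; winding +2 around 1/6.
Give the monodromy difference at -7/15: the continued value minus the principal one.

Continued minus principal equals 0.

The function is rational, hence single-valued: continuing it around any pole returns the same value, so the difference is 0.


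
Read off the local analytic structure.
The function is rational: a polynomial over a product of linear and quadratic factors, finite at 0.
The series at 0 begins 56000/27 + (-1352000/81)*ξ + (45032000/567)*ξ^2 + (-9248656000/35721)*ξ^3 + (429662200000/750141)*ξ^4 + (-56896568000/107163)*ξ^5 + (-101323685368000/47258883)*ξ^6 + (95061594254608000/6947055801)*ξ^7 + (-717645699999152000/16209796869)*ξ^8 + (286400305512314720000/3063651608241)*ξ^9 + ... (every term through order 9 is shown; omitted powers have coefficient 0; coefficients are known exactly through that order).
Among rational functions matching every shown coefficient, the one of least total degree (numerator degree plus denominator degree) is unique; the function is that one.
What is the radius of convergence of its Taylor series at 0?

The radius of convergence is (1/5)*sqrt(5).

No rational of total degree below 8 reproduces all 10 coefficients; solving the [0/8] Pade equations on them gives f(ξ) = 28/(3*(ξ - 3/4)**2*(ξ**2 + 5*ξ/7 + 1/5)**3), whose expansion matches every shown term.
Denominator factor (ξ**2 + 5*ξ/7 + 1/5)^3: discriminant -71/245, complex-conjugate roots (-5/14) + ((1/70)*sqrt(355))*i and (-5/14) - ((1/70)*sqrt(355))*i; poles of order 3, moduli (1/5)*sqrt(5) and (1/5)*sqrt(5).
Denominator factor (ξ - 3/4)^2: pole of order 2 at 3/4, modulus 3/4.
The radius of convergence is the smallest modulus among the singular points: (1/5)*sqrt(5).


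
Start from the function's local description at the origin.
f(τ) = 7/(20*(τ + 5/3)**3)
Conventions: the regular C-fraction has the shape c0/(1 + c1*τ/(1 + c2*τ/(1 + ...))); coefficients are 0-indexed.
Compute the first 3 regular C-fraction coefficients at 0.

Taylor coefficients (expand at 0): a_0 = 189/2500, a_1 = -1701/12500, a_2 = 5103/31250.
c0 = a_0 = 189/2500. Peel one level at a time: if S = 1 + c*τ/S' with S'(0) = 1, then c is the τ-coefficient of S and S' = c*τ/(S - 1).
S_1 = c0/f = 1 + (9/5)*τ + (27/25)*τ^2 + ...; c1 = 9/5.
S_2 = c1*τ/(S_1 - 1) = 1 + (-3/5)*τ + ...; c2 = -3/5.

The regular C-fraction coefficients are [189/2500, 9/5, -3/5].


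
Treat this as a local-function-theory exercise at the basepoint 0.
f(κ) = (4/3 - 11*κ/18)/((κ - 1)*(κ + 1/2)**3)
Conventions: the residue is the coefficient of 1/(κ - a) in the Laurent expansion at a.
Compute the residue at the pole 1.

The residue is 52/243.

At the order-1 pole 1 set g(κ) = (κ - (1))*f(κ) = (4/3 - 11*κ/18)/(κ + 1/2)**3.
Simple pole: residue = g(a) at a = 1, which is 52/243.


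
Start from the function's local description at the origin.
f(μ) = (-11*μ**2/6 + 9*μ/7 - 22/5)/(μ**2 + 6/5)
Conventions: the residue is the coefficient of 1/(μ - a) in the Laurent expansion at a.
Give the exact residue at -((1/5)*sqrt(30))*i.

The residue is (9/14) - ((11/60)*sqrt(30))*i.

The factor μ**2 + 6/5 splits as (μ - a)(μ - a') with a = -((1/5)*sqrt(30))*i, a' = ((1/5)*sqrt(30))*i. At the order-1 pole a set g(μ) = (μ - a)*f(μ) = [-11*μ**2/6 + 9*μ/7 - 22/5] / (μ - a').
Simple pole: residue = g(a) at a = -((1/5)*sqrt(30))*i, which is (9/14) - ((11/60)*sqrt(30))*i.


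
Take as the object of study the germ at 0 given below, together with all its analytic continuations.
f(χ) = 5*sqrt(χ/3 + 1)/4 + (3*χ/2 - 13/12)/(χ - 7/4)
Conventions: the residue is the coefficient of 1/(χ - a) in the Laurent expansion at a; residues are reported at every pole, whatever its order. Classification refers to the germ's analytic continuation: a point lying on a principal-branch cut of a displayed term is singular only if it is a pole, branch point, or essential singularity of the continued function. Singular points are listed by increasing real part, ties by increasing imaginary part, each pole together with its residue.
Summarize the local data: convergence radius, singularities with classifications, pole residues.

Denominator factor (χ - 7/4): pole of order 1 at 7/4, modulus 7/4.
Branch term (5/4)*sqrt(1 - χ/(-3)): its argument vanishes at χ = -3, a square-root branch point, modulus 3.
The radius of convergence is the smallest modulus among the singular points: 7/4.
The branch term is analytic at 7/4 and contributes nothing to the residue; only the rational part matters.
At the order-1 pole 7/4 set g(χ) = (χ - (7/4))*(rational part) = 3*χ/2 - 13/12.
Simple pole: residue = g(a) at a = 7/4, which is 37/24.
List the singular points by increasing real part (a conjugate pair: the negative imaginary part first).

Radius of convergence at 0: 7/4.
At -3: an algebraic (square-root) branch point.
At 7/4: a pole of order 1; residue 37/24.


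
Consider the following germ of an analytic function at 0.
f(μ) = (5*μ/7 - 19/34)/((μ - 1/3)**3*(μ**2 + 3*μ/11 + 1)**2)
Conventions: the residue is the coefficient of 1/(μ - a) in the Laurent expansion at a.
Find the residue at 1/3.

At the order-3 pole 1/3 set g(μ) = (μ - (1/3))^3*f(μ) = (5*μ/7 - 19/34)/(μ**2 + 3*μ/11 + 1)**2.
Order-3 pole: residue = g''(a)/2; g''(1/3) = -38663327835/23863536599, so the residue is -38663327835/47727073198.

The residue is -38663327835/47727073198.


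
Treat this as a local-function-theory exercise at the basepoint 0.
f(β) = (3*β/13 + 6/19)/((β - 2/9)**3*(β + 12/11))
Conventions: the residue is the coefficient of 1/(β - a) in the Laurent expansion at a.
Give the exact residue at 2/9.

At the order-3 pole 2/9 set g(β) = (β - (2/9))^3*f(β) = (3*β/13 + 6/19)/(β + 12/11).
Order-3 pole: residue = g''(a)/2; g''(2/9) = 7674183/135664750, so the residue is 7674183/271329500.

The residue is 7674183/271329500.


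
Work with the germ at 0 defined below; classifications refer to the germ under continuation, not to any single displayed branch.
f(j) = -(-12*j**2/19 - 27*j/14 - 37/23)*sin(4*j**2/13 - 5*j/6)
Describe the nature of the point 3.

There is no denominator, hence no pole anywhere.
The factor -sin(4*j**2/13 - 5*j/6) is entire.
So the germ continues analytically to 3.

The point is a regular point.


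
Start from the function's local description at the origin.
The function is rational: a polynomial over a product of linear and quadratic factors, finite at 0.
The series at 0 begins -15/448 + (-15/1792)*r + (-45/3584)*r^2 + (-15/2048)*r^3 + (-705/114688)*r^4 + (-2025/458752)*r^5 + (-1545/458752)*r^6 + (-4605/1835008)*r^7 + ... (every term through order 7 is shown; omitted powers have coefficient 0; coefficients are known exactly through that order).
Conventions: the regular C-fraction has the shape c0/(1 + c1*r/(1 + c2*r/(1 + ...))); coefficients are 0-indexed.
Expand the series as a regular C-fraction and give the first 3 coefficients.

The regular C-fraction coefficients are [-15/448, -1/4, -5/4].

Taylor coefficients (read off): a_0 = -15/448, a_1 = -15/1792, a_2 = -45/3584.
c0 = a_0 = -15/448. Peel one level at a time: if S = 1 + c*r/S' with S'(0) = 1, then c is the r-coefficient of S and S' = c*r/(S - 1).
S_1 = c0/f = 1 + (-1/4)*r + (-5/16)*r^2 + ...; c1 = -1/4.
S_2 = c1*r/(S_1 - 1) = 1 + (-5/4)*r + ...; c2 = -5/4.
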